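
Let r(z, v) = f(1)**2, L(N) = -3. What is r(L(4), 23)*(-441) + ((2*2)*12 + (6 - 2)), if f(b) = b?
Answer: -389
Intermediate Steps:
r(z, v) = 1 (r(z, v) = 1**2 = 1)
r(L(4), 23)*(-441) + ((2*2)*12 + (6 - 2)) = 1*(-441) + ((2*2)*12 + (6 - 2)) = -441 + (4*12 + 4) = -441 + (48 + 4) = -441 + 52 = -389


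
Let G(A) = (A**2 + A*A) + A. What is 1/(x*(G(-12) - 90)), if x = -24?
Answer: -1/4464 ≈ -0.00022401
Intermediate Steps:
G(A) = A + 2*A**2 (G(A) = (A**2 + A**2) + A = 2*A**2 + A = A + 2*A**2)
1/(x*(G(-12) - 90)) = 1/(-24*(-12*(1 + 2*(-12)) - 90)) = 1/(-24*(-12*(1 - 24) - 90)) = 1/(-24*(-12*(-23) - 90)) = 1/(-24*(276 - 90)) = 1/(-24*186) = 1/(-4464) = -1/4464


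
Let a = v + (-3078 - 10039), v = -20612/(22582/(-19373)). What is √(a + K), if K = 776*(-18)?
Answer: I*√1198636718727/11291 ≈ 96.964*I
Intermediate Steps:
v = 199658138/11291 (v = -20612/(22582*(-1/19373)) = -20612/(-22582/19373) = -20612*(-19373/22582) = 199658138/11291 ≈ 17683.)
K = -13968
a = 51554091/11291 (a = 199658138/11291 + (-3078 - 10039) = 199658138/11291 - 13117 = 51554091/11291 ≈ 4565.9)
√(a + K) = √(51554091/11291 - 13968) = √(-106158597/11291) = I*√1198636718727/11291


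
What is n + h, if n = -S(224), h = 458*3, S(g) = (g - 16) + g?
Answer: 942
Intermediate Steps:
S(g) = -16 + 2*g (S(g) = (-16 + g) + g = -16 + 2*g)
h = 1374
n = -432 (n = -(-16 + 2*224) = -(-16 + 448) = -1*432 = -432)
n + h = -432 + 1374 = 942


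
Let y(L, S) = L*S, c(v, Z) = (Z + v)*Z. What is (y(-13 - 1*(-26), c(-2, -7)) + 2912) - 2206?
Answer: 1525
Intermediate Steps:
c(v, Z) = Z*(Z + v)
(y(-13 - 1*(-26), c(-2, -7)) + 2912) - 2206 = ((-13 - 1*(-26))*(-7*(-7 - 2)) + 2912) - 2206 = ((-13 + 26)*(-7*(-9)) + 2912) - 2206 = (13*63 + 2912) - 2206 = (819 + 2912) - 2206 = 3731 - 2206 = 1525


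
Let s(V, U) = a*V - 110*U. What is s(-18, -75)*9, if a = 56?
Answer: 65178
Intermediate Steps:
s(V, U) = -110*U + 56*V (s(V, U) = 56*V - 110*U = -110*U + 56*V)
s(-18, -75)*9 = (-110*(-75) + 56*(-18))*9 = (8250 - 1008)*9 = 7242*9 = 65178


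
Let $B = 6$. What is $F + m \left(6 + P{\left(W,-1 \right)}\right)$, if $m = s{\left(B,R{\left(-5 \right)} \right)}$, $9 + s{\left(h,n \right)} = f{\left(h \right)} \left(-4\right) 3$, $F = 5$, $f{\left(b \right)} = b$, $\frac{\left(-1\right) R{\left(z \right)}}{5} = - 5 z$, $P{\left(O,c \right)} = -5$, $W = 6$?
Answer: $-76$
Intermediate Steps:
$R{\left(z \right)} = 25 z$ ($R{\left(z \right)} = - 5 \left(- 5 z\right) = 25 z$)
$s{\left(h,n \right)} = -9 - 12 h$ ($s{\left(h,n \right)} = -9 + h \left(-4\right) 3 = -9 + - 4 h 3 = -9 - 12 h$)
$m = -81$ ($m = -9 - 72 = -81$)
$F + m \left(6 + P{\left(W,-1 \right)}\right) = 5 - 81 \left(6 - 5\right) = 5 - 81 = -76$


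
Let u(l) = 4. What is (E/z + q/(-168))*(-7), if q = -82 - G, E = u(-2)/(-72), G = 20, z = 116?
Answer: -8867/2088 ≈ -4.2467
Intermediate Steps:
E = -1/18 (E = 4/(-72) = 4*(-1/72) = -1/18 ≈ -0.055556)
q = -102 (q = -82 - 1*20 = -82 - 20 = -102)
(E/z + q/(-168))*(-7) = (-1/18/116 - 102/(-168))*(-7) = (-1/18*1/116 - 102*(-1/168))*(-7) = (-1/2088 + 17/28)*(-7) = (8867/14616)*(-7) = -8867/2088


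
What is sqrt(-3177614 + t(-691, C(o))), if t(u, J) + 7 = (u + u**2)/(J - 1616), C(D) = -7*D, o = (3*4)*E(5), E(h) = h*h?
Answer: I*sqrt(10970111759754)/1858 ≈ 1782.6*I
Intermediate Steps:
E(h) = h**2
o = 300 (o = (3*4)*5**2 = 12*25 = 300)
t(u, J) = -7 + (u + u**2)/(-1616 + J) (t(u, J) = -7 + (u + u**2)/(J - 1616) = -7 + (u + u**2)/(-1616 + J))
sqrt(-3177614 + t(-691, C(o))) = sqrt(-3177614 + (11312 - 691 + (-691)**2 - (-49)*300)/(-1616 - 7*300)) = sqrt(-3177614 + (11312 - 691 + 477481 - 7*(-2100))/(-1616 - 2100)) = sqrt(-3177614 + (11312 - 691 + 477481 + 14700)/(-3716)) = sqrt(-3177614 - 1/3716*502802) = sqrt(-3177614 - 251401/1858) = sqrt(-5904258213/1858) = I*sqrt(10970111759754)/1858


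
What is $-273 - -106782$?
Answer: $106509$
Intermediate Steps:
$-273 - -106782 = -273 + 106782 = 106509$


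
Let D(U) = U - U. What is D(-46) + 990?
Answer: 990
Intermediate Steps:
D(U) = 0
D(-46) + 990 = 0 + 990 = 990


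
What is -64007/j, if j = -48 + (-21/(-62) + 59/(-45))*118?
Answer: 89289765/227027 ≈ 393.30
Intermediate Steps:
j = -227027/1395 (j = -48 + (-21*(-1/62) + 59*(-1/45))*118 = -48 + (21/62 - 59/45)*118 = -48 - 2713/2790*118 = -48 - 160067/1395 = -227027/1395 ≈ -162.74)
-64007/j = -64007/(-227027/1395) = -64007*(-1395/227027) = 89289765/227027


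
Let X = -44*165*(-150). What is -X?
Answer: -1089000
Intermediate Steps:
X = 1089000 (X = -7260*(-150) = 1089000)
-X = -1*1089000 = -1089000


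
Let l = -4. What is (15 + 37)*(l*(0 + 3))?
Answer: -624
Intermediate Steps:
(15 + 37)*(l*(0 + 3)) = (15 + 37)*(-4*(0 + 3)) = 52*(-4*3) = 52*(-12) = -624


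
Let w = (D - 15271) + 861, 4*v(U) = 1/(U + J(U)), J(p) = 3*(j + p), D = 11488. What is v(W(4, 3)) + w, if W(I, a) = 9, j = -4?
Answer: -280511/96 ≈ -2922.0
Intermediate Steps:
J(p) = -12 + 3*p (J(p) = 3*(-4 + p) = -12 + 3*p)
v(U) = 1/(4*(-12 + 4*U)) (v(U) = 1/(4*(U + (-12 + 3*U))) = 1/(4*(-12 + 4*U)))
w = -2922 (w = (11488 - 15271) + 861 = -3783 + 861 = -2922)
v(W(4, 3)) + w = 1/(16*(-3 + 9)) - 2922 = (1/16)/6 - 2922 = (1/16)*(⅙) - 2922 = 1/96 - 2922 = -280511/96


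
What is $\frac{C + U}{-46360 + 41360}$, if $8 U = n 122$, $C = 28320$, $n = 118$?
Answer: $- \frac{60239}{10000} \approx -6.0239$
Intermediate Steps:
$U = \frac{3599}{2}$ ($U = \frac{118 \cdot 122}{8} = \frac{1}{8} \cdot 14396 = \frac{3599}{2} \approx 1799.5$)
$\frac{C + U}{-46360 + 41360} = \frac{28320 + \frac{3599}{2}}{-46360 + 41360} = \frac{60239}{2 \left(-5000\right)} = \frac{60239}{2} \left(- \frac{1}{5000}\right) = - \frac{60239}{10000}$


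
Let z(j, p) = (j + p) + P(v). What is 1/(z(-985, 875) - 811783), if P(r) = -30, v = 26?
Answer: -1/811923 ≈ -1.2316e-6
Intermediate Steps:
z(j, p) = -30 + j + p (z(j, p) = (j + p) - 30 = -30 + j + p)
1/(z(-985, 875) - 811783) = 1/((-30 - 985 + 875) - 811783) = 1/(-140 - 811783) = 1/(-811923) = -1/811923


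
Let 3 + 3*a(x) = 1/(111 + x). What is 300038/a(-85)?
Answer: -23402964/77 ≈ -3.0393e+5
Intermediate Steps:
a(x) = -1 + 1/(3*(111 + x))
300038/a(-85) = 300038/(((-332/3 - 1*(-85))/(111 - 85))) = 300038/(((-332/3 + 85)/26)) = 300038/(((1/26)*(-77/3))) = 300038/(-77/78) = 300038*(-78/77) = -23402964/77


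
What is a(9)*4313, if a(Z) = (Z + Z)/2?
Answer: 38817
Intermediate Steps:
a(Z) = Z (a(Z) = (2*Z)*(1/2) = Z)
a(9)*4313 = 9*4313 = 38817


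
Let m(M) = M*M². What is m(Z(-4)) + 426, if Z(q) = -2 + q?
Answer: 210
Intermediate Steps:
m(M) = M³
m(Z(-4)) + 426 = (-2 - 4)³ + 426 = (-6)³ + 426 = -216 + 426 = 210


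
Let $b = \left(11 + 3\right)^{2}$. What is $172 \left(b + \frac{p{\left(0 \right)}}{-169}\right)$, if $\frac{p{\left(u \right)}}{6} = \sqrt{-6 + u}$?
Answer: $33712 - \frac{1032 i \sqrt{6}}{169} \approx 33712.0 - 14.958 i$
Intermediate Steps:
$p{\left(u \right)} = 6 \sqrt{-6 + u}$
$b = 196$ ($b = 14^{2} = 196$)
$172 \left(b + \frac{p{\left(0 \right)}}{-169}\right) = 172 \left(196 + \frac{6 \sqrt{-6 + 0}}{-169}\right) = 172 \left(196 + 6 \sqrt{-6} \left(- \frac{1}{169}\right)\right) = 172 \left(196 + 6 i \sqrt{6} \left(- \frac{1}{169}\right)\right) = 172 \left(196 - \frac{6 i \sqrt{6}}{169}\right) = 33712 - \frac{1032 i \sqrt{6}}{169}$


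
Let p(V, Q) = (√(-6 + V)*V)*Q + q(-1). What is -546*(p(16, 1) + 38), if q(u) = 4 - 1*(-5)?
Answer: -25662 - 8736*√10 ≈ -53288.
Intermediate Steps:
q(u) = 9 (q(u) = 4 + 5 = 9)
p(V, Q) = 9 + Q*V*√(-6 + V) (p(V, Q) = (√(-6 + V)*V)*Q + 9 = (V*√(-6 + V))*Q + 9 = Q*V*√(-6 + V) + 9 = 9 + Q*V*√(-6 + V))
-546*(p(16, 1) + 38) = -546*((9 + 1*16*√(-6 + 16)) + 38) = -546*((9 + 1*16*√10) + 38) = -546*((9 + 16*√10) + 38) = -546*(47 + 16*√10) = -25662 - 8736*√10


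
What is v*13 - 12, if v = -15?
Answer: -207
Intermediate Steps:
v*13 - 12 = -15*13 - 12 = -195 - 12 = -207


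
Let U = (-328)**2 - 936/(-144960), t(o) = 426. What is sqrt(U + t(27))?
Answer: sqrt(985094462890)/3020 ≈ 328.65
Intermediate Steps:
U = 649807399/6040 (U = 107584 - 936*(-1/144960) = 107584 + 39/6040 = 649807399/6040 ≈ 1.0758e+5)
sqrt(U + t(27)) = sqrt(649807399/6040 + 426) = sqrt(652380439/6040) = sqrt(985094462890)/3020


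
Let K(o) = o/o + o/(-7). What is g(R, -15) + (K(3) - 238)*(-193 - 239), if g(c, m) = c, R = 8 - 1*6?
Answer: 717998/7 ≈ 1.0257e+5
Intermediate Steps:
R = 2 (R = 8 - 6 = 2)
K(o) = 1 - o/7 (K(o) = 1 + o*(-⅐) = 1 - o/7)
g(R, -15) + (K(3) - 238)*(-193 - 239) = 2 + ((1 - ⅐*3) - 238)*(-193 - 239) = 2 + ((1 - 3/7) - 238)*(-432) = 2 + (4/7 - 238)*(-432) = 2 - 1662/7*(-432) = 2 + 717984/7 = 717998/7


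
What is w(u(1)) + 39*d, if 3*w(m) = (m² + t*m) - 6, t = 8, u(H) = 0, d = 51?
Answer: 1987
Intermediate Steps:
w(m) = -2 + m²/3 + 8*m/3 (w(m) = ((m² + 8*m) - 6)/3 = (-6 + m² + 8*m)/3 = -2 + m²/3 + 8*m/3)
w(u(1)) + 39*d = (-2 + (⅓)*0² + (8/3)*0) + 39*51 = (-2 + (⅓)*0 + 0) + 1989 = (-2 + 0 + 0) + 1989 = -2 + 1989 = 1987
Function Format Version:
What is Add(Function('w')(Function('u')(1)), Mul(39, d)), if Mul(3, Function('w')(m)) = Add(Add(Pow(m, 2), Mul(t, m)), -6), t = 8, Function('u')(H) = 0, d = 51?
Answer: 1987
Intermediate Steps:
Function('w')(m) = Add(-2, Mul(Rational(1, 3), Pow(m, 2)), Mul(Rational(8, 3), m)) (Function('w')(m) = Mul(Rational(1, 3), Add(Add(Pow(m, 2), Mul(8, m)), -6)) = Mul(Rational(1, 3), Add(-6, Pow(m, 2), Mul(8, m))) = Add(-2, Mul(Rational(1, 3), Pow(m, 2)), Mul(Rational(8, 3), m)))
Add(Function('w')(Function('u')(1)), Mul(39, d)) = Add(Add(-2, Mul(Rational(1, 3), Pow(0, 2)), Mul(Rational(8, 3), 0)), Mul(39, 51)) = Add(Add(-2, Mul(Rational(1, 3), 0), 0), 1989) = Add(Add(-2, 0, 0), 1989) = Add(-2, 1989) = 1987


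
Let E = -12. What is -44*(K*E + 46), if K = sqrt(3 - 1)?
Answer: -2024 + 528*sqrt(2) ≈ -1277.3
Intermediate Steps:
K = sqrt(2) ≈ 1.4142
-44*(K*E + 46) = -44*(sqrt(2)*(-12) + 46) = -44*(-12*sqrt(2) + 46) = -44*(46 - 12*sqrt(2)) = -2024 + 528*sqrt(2)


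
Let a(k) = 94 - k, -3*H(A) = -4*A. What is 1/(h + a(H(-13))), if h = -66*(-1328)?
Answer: 3/263278 ≈ 1.1395e-5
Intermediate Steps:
h = 87648
H(A) = 4*A/3 (H(A) = -(-4)*A/3 = 4*A/3)
1/(h + a(H(-13))) = 1/(87648 + (94 - 4*(-13)/3)) = 1/(87648 + (94 - 1*(-52/3))) = 1/(87648 + (94 + 52/3)) = 1/(87648 + 334/3) = 1/(263278/3) = 3/263278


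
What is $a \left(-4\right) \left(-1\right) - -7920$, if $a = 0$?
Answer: $7920$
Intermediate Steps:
$a \left(-4\right) \left(-1\right) - -7920 = 0 \left(-4\right) \left(-1\right) - -7920 = 0 \left(-1\right) + 7920 = 0 + 7920 = 7920$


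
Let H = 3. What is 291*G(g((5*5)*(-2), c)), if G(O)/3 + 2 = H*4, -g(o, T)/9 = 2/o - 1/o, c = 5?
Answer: 8730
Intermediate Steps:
g(o, T) = -9/o (g(o, T) = -9*(2/o - 1/o) = -9/o)
G(O) = 30 (G(O) = -6 + 3*(3*4) = -6 + 3*12 = -6 + 36 = 30)
291*G(g((5*5)*(-2), c)) = 291*30 = 8730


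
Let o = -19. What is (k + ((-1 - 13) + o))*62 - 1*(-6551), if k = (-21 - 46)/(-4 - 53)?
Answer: 260939/57 ≈ 4577.9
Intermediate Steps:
k = 67/57 (k = -67/(-57) = -67*(-1/57) = 67/57 ≈ 1.1754)
(k + ((-1 - 13) + o))*62 - 1*(-6551) = (67/57 + ((-1 - 13) - 19))*62 - 1*(-6551) = (67/57 + (-14 - 19))*62 + 6551 = (67/57 - 33)*62 + 6551 = -1814/57*62 + 6551 = -112468/57 + 6551 = 260939/57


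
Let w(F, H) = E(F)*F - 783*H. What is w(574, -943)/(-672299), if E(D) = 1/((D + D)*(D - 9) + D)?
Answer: -835095340/760370169 ≈ -1.0983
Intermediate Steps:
E(D) = 1/(D + 2*D*(-9 + D)) (E(D) = 1/((2*D)*(-9 + D) + D) = 1/(2*D*(-9 + D) + D) = 1/(D + 2*D*(-9 + D)))
w(F, H) = 1/(-17 + 2*F) - 783*H (w(F, H) = (1/(F*(-17 + 2*F)))*F - 783*H = 1/(-17 + 2*F) - 783*H)
w(574, -943)/(-672299) = ((1 - 783*(-943)*(-17 + 2*574))/(-17 + 2*574))/(-672299) = ((1 - 783*(-943)*(-17 + 1148))/(-17 + 1148))*(-1/672299) = ((1 - 783*(-943)*1131)/1131)*(-1/672299) = ((1 + 835095339)/1131)*(-1/672299) = ((1/1131)*835095340)*(-1/672299) = (835095340/1131)*(-1/672299) = -835095340/760370169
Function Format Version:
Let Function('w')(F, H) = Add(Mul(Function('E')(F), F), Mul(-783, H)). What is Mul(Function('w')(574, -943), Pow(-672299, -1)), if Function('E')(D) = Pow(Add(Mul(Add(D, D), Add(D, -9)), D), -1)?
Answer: Rational(-835095340, 760370169) ≈ -1.0983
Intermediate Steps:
Function('E')(D) = Pow(Add(D, Mul(2, D, Add(-9, D))), -1) (Function('E')(D) = Pow(Add(Mul(Mul(2, D), Add(-9, D)), D), -1) = Pow(Add(Mul(2, D, Add(-9, D)), D), -1) = Pow(Add(D, Mul(2, D, Add(-9, D))), -1))
Function('w')(F, H) = Add(Pow(Add(-17, Mul(2, F)), -1), Mul(-783, H)) (Function('w')(F, H) = Add(Mul(Mul(Pow(F, -1), Pow(Add(-17, Mul(2, F)), -1)), F), Mul(-783, H)) = Add(Pow(Add(-17, Mul(2, F)), -1), Mul(-783, H)))
Mul(Function('w')(574, -943), Pow(-672299, -1)) = Mul(Mul(Pow(Add(-17, Mul(2, 574)), -1), Add(1, Mul(-783, -943, Add(-17, Mul(2, 574))))), Pow(-672299, -1)) = Mul(Mul(Pow(Add(-17, 1148), -1), Add(1, Mul(-783, -943, Add(-17, 1148)))), Rational(-1, 672299)) = Mul(Mul(Pow(1131, -1), Add(1, Mul(-783, -943, 1131))), Rational(-1, 672299)) = Mul(Mul(Rational(1, 1131), Add(1, 835095339)), Rational(-1, 672299)) = Mul(Mul(Rational(1, 1131), 835095340), Rational(-1, 672299)) = Mul(Rational(835095340, 1131), Rational(-1, 672299)) = Rational(-835095340, 760370169)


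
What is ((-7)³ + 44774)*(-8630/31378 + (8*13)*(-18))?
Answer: -1305121659013/15689 ≈ -8.3187e+7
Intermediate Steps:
((-7)³ + 44774)*(-8630/31378 + (8*13)*(-18)) = (-343 + 44774)*(-8630*1/31378 + 104*(-18)) = 44431*(-4315/15689 - 1872) = 44431*(-29374123/15689) = -1305121659013/15689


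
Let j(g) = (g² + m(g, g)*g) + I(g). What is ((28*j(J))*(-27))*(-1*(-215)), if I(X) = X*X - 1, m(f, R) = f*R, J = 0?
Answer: 162540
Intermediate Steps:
m(f, R) = R*f
I(X) = -1 + X² (I(X) = X² - 1 = -1 + X²)
j(g) = -1 + g³ + 2*g² (j(g) = (g² + (g*g)*g) + (-1 + g²) = (g² + g²*g) + (-1 + g²) = (g² + g³) + (-1 + g²) = -1 + g³ + 2*g²)
((28*j(J))*(-27))*(-1*(-215)) = ((28*(-1 + 0³ + 2*0²))*(-27))*(-1*(-215)) = ((28*(-1 + 0 + 2*0))*(-27))*215 = ((28*(-1 + 0 + 0))*(-27))*215 = ((28*(-1))*(-27))*215 = -28*(-27)*215 = 756*215 = 162540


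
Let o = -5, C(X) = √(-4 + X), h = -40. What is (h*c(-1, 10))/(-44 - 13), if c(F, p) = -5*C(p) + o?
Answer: -200/57 - 200*√6/57 ≈ -12.103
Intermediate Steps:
c(F, p) = -5 - 5*√(-4 + p) (c(F, p) = -5*√(-4 + p) - 5 = -5 - 5*√(-4 + p))
(h*c(-1, 10))/(-44 - 13) = (-40*(-5 - 5*√(-4 + 10)))/(-44 - 13) = -40*(-5 - 5*√6)/(-57) = (200 + 200*√6)*(-1/57) = -200/57 - 200*√6/57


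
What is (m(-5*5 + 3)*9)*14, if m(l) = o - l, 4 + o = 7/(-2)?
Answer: 1827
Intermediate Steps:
o = -15/2 (o = -4 + 7/(-2) = -4 + 7*(-½) = -4 - 7/2 = -15/2 ≈ -7.5000)
m(l) = -15/2 - l
(m(-5*5 + 3)*9)*14 = ((-15/2 - (-5*5 + 3))*9)*14 = ((-15/2 - (-25 + 3))*9)*14 = ((-15/2 - 1*(-22))*9)*14 = ((-15/2 + 22)*9)*14 = ((29/2)*9)*14 = (261/2)*14 = 1827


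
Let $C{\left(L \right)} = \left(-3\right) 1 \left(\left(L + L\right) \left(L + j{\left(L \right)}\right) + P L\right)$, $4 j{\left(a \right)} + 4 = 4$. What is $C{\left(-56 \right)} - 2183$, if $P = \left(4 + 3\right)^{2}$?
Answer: $-12767$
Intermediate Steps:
$P = 49$ ($P = 7^{2} = 49$)
$j{\left(a \right)} = 0$ ($j{\left(a \right)} = -1 + \frac{1}{4} \cdot 4 = -1 + 1 = 0$)
$C{\left(L \right)} = - 147 L - 6 L^{2}$ ($C{\left(L \right)} = \left(-3\right) 1 \left(\left(L + L\right) \left(L + 0\right) + 49 L\right) = - 3 \left(2 L L + 49 L\right) = - 3 \left(2 L^{2} + 49 L\right) = - 147 L - 6 L^{2}$)
$C{\left(-56 \right)} - 2183 = \left(-3\right) \left(-56\right) \left(49 + 2 \left(-56\right)\right) - 2183 = \left(-3\right) \left(-56\right) \left(49 - 112\right) - 2183 = \left(-3\right) \left(-56\right) \left(-63\right) - 2183 = -10584 - 2183 = -12767$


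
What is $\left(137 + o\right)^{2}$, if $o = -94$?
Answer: $1849$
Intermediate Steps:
$\left(137 + o\right)^{2} = \left(137 - 94\right)^{2} = 43^{2} = 1849$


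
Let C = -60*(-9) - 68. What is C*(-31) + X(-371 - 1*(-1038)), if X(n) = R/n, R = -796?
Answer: -9760340/667 ≈ -14633.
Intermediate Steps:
X(n) = -796/n
C = 472 (C = 540 - 68 = 472)
C*(-31) + X(-371 - 1*(-1038)) = 472*(-31) - 796/(-371 - 1*(-1038)) = -14632 - 796/(-371 + 1038) = -14632 - 796/667 = -9760340/667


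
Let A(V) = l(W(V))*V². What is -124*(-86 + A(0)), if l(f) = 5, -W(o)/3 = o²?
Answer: 10664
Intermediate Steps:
W(o) = -3*o²
A(V) = 5*V²
-124*(-86 + A(0)) = -124*(-86 + 5*0²) = -124*(-86 + 5*0) = -124*(-86 + 0) = -124*(-86) = 10664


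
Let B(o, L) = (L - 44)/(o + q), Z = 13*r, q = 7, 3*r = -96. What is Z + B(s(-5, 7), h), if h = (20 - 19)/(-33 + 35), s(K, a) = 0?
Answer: -5911/14 ≈ -422.21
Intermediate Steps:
r = -32 (r = (1/3)*(-96) = -32)
h = 1/2 ≈ 0.50000
Z = -416 (Z = 13*(-32) = -416)
B(o, L) = (-44 + L)/(7 + o) (B(o, L) = (L - 44)/(o + 7) = (-44 + L)/(7 + o))
Z + B(s(-5, 7), h) = -416 + (-44 + 1/2)/(7 + 0) = -416 - 87/2/7 = -416 + (1/7)*(-87/2) = -416 - 87/14 = -5911/14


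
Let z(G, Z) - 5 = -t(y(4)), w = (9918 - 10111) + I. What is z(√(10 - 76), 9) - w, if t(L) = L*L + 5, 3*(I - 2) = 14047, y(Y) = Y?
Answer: -13522/3 ≈ -4507.3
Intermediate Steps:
I = 14053/3 (I = 2 + (⅓)*14047 = 2 + 14047/3 = 14053/3 ≈ 4684.3)
w = 13474/3 (w = (9918 - 10111) + 14053/3 = -193 + 14053/3 = 13474/3 ≈ 4491.3)
t(L) = 5 + L² (t(L) = L² + 5 = 5 + L²)
z(G, Z) = -16 (z(G, Z) = 5 - (5 + 4²) = 5 - (5 + 16) = 5 - 1*21 = 5 - 21 = -16)
z(√(10 - 76), 9) - w = -16 - 1*13474/3 = -16 - 13474/3 = -13522/3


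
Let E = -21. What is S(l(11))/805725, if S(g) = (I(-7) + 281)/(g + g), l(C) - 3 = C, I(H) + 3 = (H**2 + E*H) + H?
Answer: 467/22560300 ≈ 2.0700e-5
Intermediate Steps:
I(H) = -3 + H**2 - 20*H (I(H) = -3 + ((H**2 - 21*H) + H) = -3 + (H**2 - 20*H) = -3 + H**2 - 20*H)
l(C) = 3 + C
S(g) = 467/(2*g) (S(g) = ((-3 + (-7)**2 - 20*(-7)) + 281)/(g + g) = ((-3 + 49 + 140) + 281)/((2*g)) = (186 + 281)*(1/(2*g)) = 467*(1/(2*g)) = 467/(2*g))
S(l(11))/805725 = (467/(2*(3 + 11)))/805725 = ((467/2)/14)*(1/805725) = ((467/2)*(1/14))*(1/805725) = (467/28)*(1/805725) = 467/22560300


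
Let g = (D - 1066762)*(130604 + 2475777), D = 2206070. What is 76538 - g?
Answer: -2969470647810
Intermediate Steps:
g = 2969470724348 (g = (2206070 - 1066762)*(130604 + 2475777) = 1139308*2606381 = 2969470724348)
76538 - g = 76538 - 1*2969470724348 = 76538 - 2969470724348 = -2969470647810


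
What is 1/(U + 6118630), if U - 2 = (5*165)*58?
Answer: 1/6166482 ≈ 1.6217e-7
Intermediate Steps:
U = 47852 (U = 2 + (5*165)*58 = 2 + 825*58 = 2 + 47850 = 47852)
1/(U + 6118630) = 1/(47852 + 6118630) = 1/6166482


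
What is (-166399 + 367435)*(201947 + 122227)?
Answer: 65170644264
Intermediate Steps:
(-166399 + 367435)*(201947 + 122227) = 201036*324174 = 65170644264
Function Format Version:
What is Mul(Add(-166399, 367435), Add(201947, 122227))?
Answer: 65170644264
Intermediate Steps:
Mul(Add(-166399, 367435), Add(201947, 122227)) = Mul(201036, 324174) = 65170644264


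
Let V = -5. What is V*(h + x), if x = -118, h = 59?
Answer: 295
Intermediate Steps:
V*(h + x) = -5*(59 - 118) = -5*(-59) = 295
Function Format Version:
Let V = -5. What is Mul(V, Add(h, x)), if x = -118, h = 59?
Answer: 295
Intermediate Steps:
Mul(V, Add(h, x)) = Mul(-5, Add(59, -118)) = Mul(-5, -59) = 295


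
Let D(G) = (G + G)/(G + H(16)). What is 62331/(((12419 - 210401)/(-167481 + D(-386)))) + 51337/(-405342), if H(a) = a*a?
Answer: 7639864556494718/144896591385 ≈ 52726.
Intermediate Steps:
H(a) = a**2
D(G) = 2*G/(256 + G) (D(G) = (G + G)/(G + 16**2) = (2*G)/(G + 256) = (2*G)/(256 + G) = 2*G/(256 + G))
62331/(((12419 - 210401)/(-167481 + D(-386)))) + 51337/(-405342) = 62331/(((12419 - 210401)/(-167481 + 2*(-386)/(256 - 386)))) + 51337/(-405342) = 62331/((-197982/(-167481 + 2*(-386)/(-130)))) + 51337*(-1/405342) = 62331/((-197982/(-167481 + 2*(-386)*(-1/130)))) - 51337/405342 = 62331/((-197982/(-167481 + 386/65))) - 51337/405342 = 62331/((-197982/(-10885879/65))) - 51337/405342 = 62331/((-197982*(-65/10885879))) - 51337/405342 = 62331/(12868830/10885879) - 51337/405342 = 62331*(10885879/12868830) - 51337/405342 = 226175907983/4289610 - 51337/405342 = 7639864556494718/144896591385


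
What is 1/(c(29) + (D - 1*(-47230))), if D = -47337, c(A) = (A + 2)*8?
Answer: 1/141 ≈ 0.0070922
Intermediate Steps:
c(A) = 16 + 8*A (c(A) = (2 + A)*8 = 16 + 8*A)
1/(c(29) + (D - 1*(-47230))) = 1/((16 + 8*29) + (-47337 - 1*(-47230))) = 1/((16 + 232) + (-47337 + 47230)) = 1/(248 - 107) = 1/141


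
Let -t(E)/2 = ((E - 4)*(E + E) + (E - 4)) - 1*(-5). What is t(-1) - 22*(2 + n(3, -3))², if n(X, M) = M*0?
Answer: -108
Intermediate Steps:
n(X, M) = 0
t(E) = -2 - 2*E - 4*E*(-4 + E) (t(E) = -2*(((E - 4)*(E + E) + (E - 4)) - 1*(-5)) = -2*(((-4 + E)*(2*E) + (-4 + E)) + 5) = -2*((2*E*(-4 + E) + (-4 + E)) + 5) = -2*((-4 + E + 2*E*(-4 + E)) + 5) = -2*(1 + E + 2*E*(-4 + E)) = -2 - 2*E - 4*E*(-4 + E))
t(-1) - 22*(2 + n(3, -3))² = (-2 - 4*(-1)² + 14*(-1)) - 22*(2 + 0)² = (-2 - 4*1 - 14) - 22*2² = (-2 - 4 - 14) - 22*4 = -20 - 88 = -108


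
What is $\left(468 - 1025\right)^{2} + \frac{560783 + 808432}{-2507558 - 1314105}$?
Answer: $\frac{1185665754872}{3821663} \approx 3.1025 \cdot 10^{5}$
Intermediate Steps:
$\left(468 - 1025\right)^{2} + \frac{560783 + 808432}{-2507558 - 1314105} = \left(-557\right)^{2} + \frac{1369215}{-3821663} = 310249 + 1369215 \left(- \frac{1}{3821663}\right) = 310249 - \frac{1369215}{3821663} = \frac{1185665754872}{3821663}$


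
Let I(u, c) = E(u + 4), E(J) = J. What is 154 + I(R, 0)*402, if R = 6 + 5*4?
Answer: 12214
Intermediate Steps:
R = 26 (R = 6 + 20 = 26)
I(u, c) = 4 + u (I(u, c) = u + 4 = 4 + u)
154 + I(R, 0)*402 = 154 + (4 + 26)*402 = 154 + 30*402 = 154 + 12060 = 12214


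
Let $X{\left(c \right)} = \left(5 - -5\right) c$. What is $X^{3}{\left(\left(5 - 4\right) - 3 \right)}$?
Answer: $-8000$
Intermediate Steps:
$X{\left(c \right)} = 10 c$ ($X{\left(c \right)} = \left(5 + 5\right) c = 10 c$)
$X^{3}{\left(\left(5 - 4\right) - 3 \right)} = \left(10 \left(\left(5 - 4\right) - 3\right)\right)^{3} = \left(10 \left(1 - 3\right)\right)^{3} = \left(10 \left(-2\right)\right)^{3} = \left(-20\right)^{3} = -8000$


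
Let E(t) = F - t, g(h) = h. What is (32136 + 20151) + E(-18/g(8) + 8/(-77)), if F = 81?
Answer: 16130069/308 ≈ 52370.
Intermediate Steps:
E(t) = 81 - t
(32136 + 20151) + E(-18/g(8) + 8/(-77)) = (32136 + 20151) + (81 - (-18/8 + 8/(-77))) = 52287 + (81 - (-18*⅛ + 8*(-1/77))) = 52287 + (81 - (-9/4 - 8/77)) = 52287 + (81 - 1*(-725/308)) = 52287 + (81 + 725/308) = 52287 + 25673/308 = 16130069/308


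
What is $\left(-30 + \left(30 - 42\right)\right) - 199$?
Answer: $-241$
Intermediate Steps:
$\left(-30 + \left(30 - 42\right)\right) - 199 = \left(-30 - 12\right) - 199 = -42 - 199 = -241$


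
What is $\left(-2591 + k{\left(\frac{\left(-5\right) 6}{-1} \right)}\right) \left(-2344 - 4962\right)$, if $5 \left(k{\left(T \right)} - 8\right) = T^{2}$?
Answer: $17556318$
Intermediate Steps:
$k{\left(T \right)} = 8 + \frac{T^{2}}{5}$
$\left(-2591 + k{\left(\frac{\left(-5\right) 6}{-1} \right)}\right) \left(-2344 - 4962\right) = \left(-2591 + \left(8 + \frac{\left(\frac{\left(-5\right) 6}{-1}\right)^{2}}{5}\right)\right) \left(-2344 - 4962\right) = \left(-2591 + \left(8 + \frac{\left(\left(-30\right) \left(-1\right)\right)^{2}}{5}\right)\right) \left(-7306\right) = \left(-2591 + \left(8 + \frac{30^{2}}{5}\right)\right) \left(-7306\right) = \left(-2591 + \left(8 + \frac{1}{5} \cdot 900\right)\right) \left(-7306\right) = \left(-2591 + \left(8 + 180\right)\right) \left(-7306\right) = \left(-2591 + 188\right) \left(-7306\right) = \left(-2403\right) \left(-7306\right) = 17556318$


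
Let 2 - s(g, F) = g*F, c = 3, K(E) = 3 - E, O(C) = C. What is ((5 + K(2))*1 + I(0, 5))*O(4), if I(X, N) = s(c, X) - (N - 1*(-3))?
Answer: 0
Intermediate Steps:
s(g, F) = 2 - F*g (s(g, F) = 2 - g*F = 2 - F*g)
I(X, N) = -1 - N - 3*X (I(X, N) = (2 - 1*X*3) - (N - 1*(-3)) = (2 - 3*X) - (N + 3) = (2 - 3*X) - (3 + N) = (2 - 3*X) + (-3 - N) = -1 - N - 3*X)
((5 + K(2))*1 + I(0, 5))*O(4) = ((5 + (3 - 1*2))*1 + (-1 - 1*5 - 3*0))*4 = ((5 + (3 - 2))*1 + (-1 - 5 + 0))*4 = ((5 + 1)*1 - 6)*4 = (6*1 - 6)*4 = (6 - 6)*4 = 0*4 = 0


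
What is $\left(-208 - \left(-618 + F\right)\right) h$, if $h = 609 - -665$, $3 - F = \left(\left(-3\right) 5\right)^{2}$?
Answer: $805168$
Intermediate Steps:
$F = -222$ ($F = 3 - \left(\left(-3\right) 5\right)^{2} = 3 - \left(-15\right)^{2} = 3 - 225 = -222$)
$h = 1274$ ($h = 609 + 665 = 1274$)
$\left(-208 - \left(-618 + F\right)\right) h = \left(-208 + \left(618 - -222\right)\right) 1274 = \left(-208 + \left(618 + 222\right)\right) 1274 = \left(-208 + 840\right) 1274 = 632 \cdot 1274 = 805168$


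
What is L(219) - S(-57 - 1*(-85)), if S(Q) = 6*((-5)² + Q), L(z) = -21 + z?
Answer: -120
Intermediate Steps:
S(Q) = 150 + 6*Q (S(Q) = 6*(25 + Q) = 150 + 6*Q)
L(219) - S(-57 - 1*(-85)) = (-21 + 219) - (150 + 6*(-57 - 1*(-85))) = 198 - (150 + 6*(-57 + 85)) = 198 - (150 + 6*28) = 198 - (150 + 168) = 198 - 1*318 = 198 - 318 = -120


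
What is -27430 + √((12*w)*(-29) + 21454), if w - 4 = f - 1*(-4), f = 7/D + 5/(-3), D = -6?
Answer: -27430 + 6*√546 ≈ -27290.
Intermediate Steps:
f = -17/6 (f = 7/(-6) + 5/(-3) = 7*(-⅙) + 5*(-⅓) = -7/6 - 5/3 = -17/6 ≈ -2.8333)
w = 31/6 (w = 4 + (-17/6 - 1*(-4)) = 4 + (-17/6 + 4) = 4 + 7/6 = 31/6 ≈ 5.1667)
-27430 + √((12*w)*(-29) + 21454) = -27430 + √((12*(31/6))*(-29) + 21454) = -27430 + √(62*(-29) + 21454) = -27430 + √(-1798 + 21454) = -27430 + √19656 = -27430 + 6*√546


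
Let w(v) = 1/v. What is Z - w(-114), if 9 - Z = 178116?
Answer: -20304197/114 ≈ -1.7811e+5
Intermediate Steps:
Z = -178107 (Z = 9 - 1*178116 = 9 - 178116 = -178107)
Z - w(-114) = -178107 - 1/(-114) = -178107 - 1*(-1/114) = -178107 + 1/114 = -20304197/114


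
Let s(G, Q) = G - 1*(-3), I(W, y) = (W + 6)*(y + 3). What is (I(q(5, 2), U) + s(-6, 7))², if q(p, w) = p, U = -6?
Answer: 1296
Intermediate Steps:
I(W, y) = (3 + y)*(6 + W) (I(W, y) = (6 + W)*(3 + y) = (3 + y)*(6 + W))
s(G, Q) = 3 + G (s(G, Q) = G + 3 = 3 + G)
(I(q(5, 2), U) + s(-6, 7))² = ((18 + 3*5 + 6*(-6) + 5*(-6)) + (3 - 6))² = ((18 + 15 - 36 - 30) - 3)² = (-33 - 3)² = (-36)² = 1296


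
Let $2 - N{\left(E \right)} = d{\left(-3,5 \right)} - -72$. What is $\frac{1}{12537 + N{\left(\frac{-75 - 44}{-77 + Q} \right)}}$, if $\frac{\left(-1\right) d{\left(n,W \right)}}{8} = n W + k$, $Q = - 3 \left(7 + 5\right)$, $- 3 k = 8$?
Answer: $\frac{3}{36977} \approx 8.1131 \cdot 10^{-5}$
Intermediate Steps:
$k = - \frac{8}{3}$ ($k = \left(- \frac{1}{3}\right) 8 = - \frac{8}{3} \approx -2.6667$)
$Q = -36$ ($Q = \left(-3\right) 12 = -36$)
$d{\left(n,W \right)} = \frac{64}{3} - 8 W n$ ($d{\left(n,W \right)} = - 8 \left(n W - \frac{8}{3}\right) = - 8 \left(W n - \frac{8}{3}\right) = - 8 \left(- \frac{8}{3} + W n\right) = \frac{64}{3} - 8 W n$)
$N{\left(E \right)} = - \frac{634}{3}$ ($N{\left(E \right)} = 2 - \left(\left(\frac{64}{3} - 40 \left(-3\right)\right) - -72\right) = 2 - \left(\left(\frac{64}{3} + 120\right) + 72\right) = 2 - \left(\frac{424}{3} + 72\right) = 2 - \frac{640}{3} = - \frac{634}{3}$)
$\frac{1}{12537 + N{\left(\frac{-75 - 44}{-77 + Q} \right)}} = \frac{1}{12537 - \frac{634}{3}} = \frac{1}{\frac{36977}{3}} = \frac{3}{36977}$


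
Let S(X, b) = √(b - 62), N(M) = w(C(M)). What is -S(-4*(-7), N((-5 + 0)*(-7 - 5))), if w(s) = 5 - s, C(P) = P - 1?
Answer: -2*I*√29 ≈ -10.77*I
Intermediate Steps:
C(P) = -1 + P
N(M) = 6 - M (N(M) = 5 - (-1 + M) = 5 + (1 - M) = 6 - M)
S(X, b) = √(-62 + b)
-S(-4*(-7), N((-5 + 0)*(-7 - 5))) = -√(-62 + (6 - (-5 + 0)*(-7 - 5))) = -√(-62 + (6 - (-5)*(-12))) = -√(-62 + (6 - 1*60)) = -√(-62 + (6 - 60)) = -√(-62 - 54) = -√(-116) = -2*I*√29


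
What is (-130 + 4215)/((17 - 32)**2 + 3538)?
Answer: 4085/3763 ≈ 1.0856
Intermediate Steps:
(-130 + 4215)/((17 - 32)**2 + 3538) = 4085/((-15)**2 + 3538) = 4085/(225 + 3538) = 4085/3763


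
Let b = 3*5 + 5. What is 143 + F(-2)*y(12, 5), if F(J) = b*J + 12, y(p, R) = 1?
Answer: 115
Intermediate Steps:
b = 20 (b = 15 + 5 = 20)
F(J) = 12 + 20*J (F(J) = 20*J + 12 = 12 + 20*J)
143 + F(-2)*y(12, 5) = 143 + (12 + 20*(-2))*1 = 143 + (12 - 40)*1 = 143 - 28*1 = 143 - 28 = 115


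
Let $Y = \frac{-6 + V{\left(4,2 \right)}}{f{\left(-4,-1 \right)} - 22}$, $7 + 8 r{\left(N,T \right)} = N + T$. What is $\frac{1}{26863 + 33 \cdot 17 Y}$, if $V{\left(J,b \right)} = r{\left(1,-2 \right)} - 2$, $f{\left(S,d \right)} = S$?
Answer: $\frac{26}{703487} \approx 3.6959 \cdot 10^{-5}$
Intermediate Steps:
$r{\left(N,T \right)} = - \frac{7}{8} + \frac{N}{8} + \frac{T}{8}$ ($r{\left(N,T \right)} = - \frac{7}{8} + \frac{N + T}{8} = - \frac{7}{8} + \left(\frac{N}{8} + \frac{T}{8}\right) = - \frac{7}{8} + \frac{N}{8} + \frac{T}{8}$)
$V{\left(J,b \right)} = -3$ ($V{\left(J,b \right)} = \left(- \frac{7}{8} + \frac{1}{8} \cdot 1 + \frac{1}{8} \left(-2\right)\right) - 2 = \left(- \frac{7}{8} + \frac{1}{8} - \frac{1}{4}\right) - 2 = -1 - 2 = -3$)
$Y = \frac{9}{26}$ ($Y = \frac{-6 - 3}{-4 - 22} = - \frac{9}{-26} = \left(-9\right) \left(- \frac{1}{26}\right) = \frac{9}{26} \approx 0.34615$)
$\frac{1}{26863 + 33 \cdot 17 Y} = \frac{1}{26863 + 33 \cdot 17 \cdot \frac{9}{26}} = \frac{1}{26863 + 561 \cdot \frac{9}{26}} = \frac{1}{26863 + \frac{5049}{26}} = \frac{1}{\frac{703487}{26}} = \frac{26}{703487}$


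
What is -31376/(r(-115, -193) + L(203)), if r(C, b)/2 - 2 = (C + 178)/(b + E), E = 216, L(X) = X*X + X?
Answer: -360824/476347 ≈ -0.75748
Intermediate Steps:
L(X) = X + X² (L(X) = X² + X = X + X²)
r(C, b) = 4 + 2*(178 + C)/(216 + b) (r(C, b) = 4 + 2*((C + 178)/(b + 216)) = 4 + 2*((178 + C)/(216 + b)) = 4 + 2*(178 + C)/(216 + b))
-31376/(r(-115, -193) + L(203)) = -31376/(2*(610 - 115 + 2*(-193))/(216 - 193) + 203*(1 + 203)) = -31376/(2*(610 - 115 - 386)/23 + 203*204) = -31376/(2*(1/23)*109 + 41412) = -31376/(218/23 + 41412) = -31376/952694/23 = -31376*23/952694 = -360824/476347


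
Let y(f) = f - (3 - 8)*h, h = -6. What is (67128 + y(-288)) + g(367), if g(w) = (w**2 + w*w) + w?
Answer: 336555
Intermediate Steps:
g(w) = w + 2*w**2 (g(w) = (w**2 + w**2) + w = 2*w**2 + w = w + 2*w**2)
y(f) = -30 + f (y(f) = f - (3 - 8)*(-6) = f - (-5)*(-6) = f - 1*30 = f - 30 = -30 + f)
(67128 + y(-288)) + g(367) = (67128 + (-30 - 288)) + 367*(1 + 2*367) = (67128 - 318) + 367*(1 + 734) = 66810 + 367*735 = 66810 + 269745 = 336555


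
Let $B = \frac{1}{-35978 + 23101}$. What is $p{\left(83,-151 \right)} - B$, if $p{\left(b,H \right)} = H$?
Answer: $- \frac{1944426}{12877} \approx -151.0$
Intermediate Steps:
$B = - \frac{1}{12877}$ ($B = \frac{1}{-12877} = - \frac{1}{12877} \approx -7.7658 \cdot 10^{-5}$)
$p{\left(83,-151 \right)} - B = -151 - - \frac{1}{12877} = -151 + \frac{1}{12877} = - \frac{1944426}{12877}$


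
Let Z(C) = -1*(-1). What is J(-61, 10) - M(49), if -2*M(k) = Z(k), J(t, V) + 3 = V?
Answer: 15/2 ≈ 7.5000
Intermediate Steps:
J(t, V) = -3 + V
Z(C) = 1
M(k) = -½ (M(k) = -½*1 = -½)
J(-61, 10) - M(49) = (-3 + 10) - 1*(-½) = 7 + ½ = 15/2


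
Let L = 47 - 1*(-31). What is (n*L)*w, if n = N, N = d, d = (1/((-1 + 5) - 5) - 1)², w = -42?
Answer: -13104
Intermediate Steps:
L = 78 (L = 47 + 31 = 78)
d = 4 (d = (1/(4 - 5) - 1)² = (1/(-1) - 1)² = (-1 - 1)² = (-2)² = 4)
N = 4
n = 4
(n*L)*w = (4*78)*(-42) = 312*(-42) = -13104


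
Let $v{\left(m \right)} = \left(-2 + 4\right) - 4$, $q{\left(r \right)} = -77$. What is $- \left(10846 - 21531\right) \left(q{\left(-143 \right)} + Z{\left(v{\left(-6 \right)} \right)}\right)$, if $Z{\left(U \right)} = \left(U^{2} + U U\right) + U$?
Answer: $-758635$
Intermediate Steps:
$v{\left(m \right)} = -2$ ($v{\left(m \right)} = 2 - 4 = -2$)
$Z{\left(U \right)} = U + 2 U^{2}$ ($Z{\left(U \right)} = \left(U^{2} + U^{2}\right) + U = 2 U^{2} + U = U + 2 U^{2}$)
$- \left(10846 - 21531\right) \left(q{\left(-143 \right)} + Z{\left(v{\left(-6 \right)} \right)}\right) = - \left(10846 - 21531\right) \left(-77 - 2 \left(1 + 2 \left(-2\right)\right)\right) = - \left(-10685\right) \left(-77 - 2 \left(1 - 4\right)\right) = - \left(-10685\right) \left(-77 - -6\right) = - \left(-10685\right) \left(-77 + 6\right) = - \left(-10685\right) \left(-71\right) = \left(-1\right) 758635 = -758635$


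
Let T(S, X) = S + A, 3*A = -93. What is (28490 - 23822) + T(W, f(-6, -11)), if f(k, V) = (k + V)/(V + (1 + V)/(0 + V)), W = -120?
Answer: 4517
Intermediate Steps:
A = -31 (A = (⅓)*(-93) = -31)
f(k, V) = (V + k)/(V + (1 + V)/V)
T(S, X) = -31 + S (T(S, X) = S - 31 = -31 + S)
(28490 - 23822) + T(W, f(-6, -11)) = (28490 - 23822) + (-31 - 120) = 4668 - 151 = 4517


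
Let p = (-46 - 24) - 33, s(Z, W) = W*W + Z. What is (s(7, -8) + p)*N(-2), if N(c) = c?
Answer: 64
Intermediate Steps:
s(Z, W) = Z + W**2 (s(Z, W) = W**2 + Z = Z + W**2)
p = -103 (p = -70 - 33 = -103)
(s(7, -8) + p)*N(-2) = ((7 + (-8)**2) - 103)*(-2) = ((7 + 64) - 103)*(-2) = (71 - 103)*(-2) = -32*(-2) = 64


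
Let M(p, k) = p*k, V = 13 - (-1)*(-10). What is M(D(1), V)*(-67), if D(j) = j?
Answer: -201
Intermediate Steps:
V = 3 (V = 13 - 1*10 = 13 - 10 = 3)
M(p, k) = k*p
M(D(1), V)*(-67) = (3*1)*(-67) = 3*(-67) = -201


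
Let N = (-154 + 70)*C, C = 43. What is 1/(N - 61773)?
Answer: -1/65385 ≈ -1.5294e-5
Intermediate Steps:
N = -3612 (N = (-154 + 70)*43 = -84*43 = -3612)
1/(N - 61773) = 1/(-3612 - 61773) = 1/(-65385) = -1/65385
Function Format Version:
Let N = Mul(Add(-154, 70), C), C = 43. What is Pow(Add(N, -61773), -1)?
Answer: Rational(-1, 65385) ≈ -1.5294e-5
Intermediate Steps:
N = -3612 (N = Mul(Add(-154, 70), 43) = Mul(-84, 43) = -3612)
Pow(Add(N, -61773), -1) = Pow(Add(-3612, -61773), -1) = Pow(-65385, -1) = Rational(-1, 65385)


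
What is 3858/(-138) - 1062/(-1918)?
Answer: -604424/22057 ≈ -27.403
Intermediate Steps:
3858/(-138) - 1062/(-1918) = 3858*(-1/138) - 1062*(-1/1918) = -643/23 + 531/959 = -604424/22057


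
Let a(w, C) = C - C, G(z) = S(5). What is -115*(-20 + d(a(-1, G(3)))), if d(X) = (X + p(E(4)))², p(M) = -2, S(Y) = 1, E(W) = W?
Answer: 1840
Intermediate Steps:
G(z) = 1
a(w, C) = 0
d(X) = (-2 + X)² (d(X) = (X - 2)² = (-2 + X)²)
-115*(-20 + d(a(-1, G(3)))) = -115*(-20 + (-2 + 0)²) = -115*(-20 + (-2)²) = -115*(-20 + 4) = -115*(-16) = 1840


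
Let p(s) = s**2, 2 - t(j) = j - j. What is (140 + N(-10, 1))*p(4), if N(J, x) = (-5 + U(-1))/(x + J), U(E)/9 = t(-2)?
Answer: 19952/9 ≈ 2216.9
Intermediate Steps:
t(j) = 2 (t(j) = 2 - (j - j) = 2 - 1*0 = 2 + 0 = 2)
U(E) = 18 (U(E) = 9*2 = 18)
N(J, x) = 13/(J + x) (N(J, x) = (-5 + 18)/(x + J) = 13/(J + x))
(140 + N(-10, 1))*p(4) = (140 + 13/(-10 + 1))*4**2 = (140 + 13/(-9))*16 = (140 + 13*(-1/9))*16 = (140 - 13/9)*16 = (1247/9)*16 = 19952/9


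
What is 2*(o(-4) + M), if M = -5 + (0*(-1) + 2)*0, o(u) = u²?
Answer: 22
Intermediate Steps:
M = -5 (M = -5 + (0 + 2)*0 = -5 + 2*0 = -5 + 0 = -5)
2*(o(-4) + M) = 2*((-4)² - 5) = 2*(16 - 5) = 2*11 = 22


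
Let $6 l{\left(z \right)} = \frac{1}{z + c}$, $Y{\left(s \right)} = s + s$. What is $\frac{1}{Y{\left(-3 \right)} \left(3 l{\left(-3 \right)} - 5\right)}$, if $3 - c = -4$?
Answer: $\frac{4}{117} \approx 0.034188$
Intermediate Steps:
$c = 7$ ($c = 3 - -4 = 3 + 4 = 7$)
$Y{\left(s \right)} = 2 s$
$l{\left(z \right)} = \frac{1}{6 \left(7 + z\right)}$ ($l{\left(z \right)} = \frac{1}{6 \left(z + 7\right)} = \frac{1}{6 \left(7 + z\right)}$)
$\frac{1}{Y{\left(-3 \right)} \left(3 l{\left(-3 \right)} - 5\right)} = \frac{1}{2 \left(-3\right) \left(3 \frac{1}{6 \left(7 - 3\right)} - 5\right)} = \frac{1}{\left(-6\right) \left(3 \frac{1}{6 \cdot 4} - 5\right)} = \frac{1}{\left(-6\right) \left(3 \cdot \frac{1}{6} \cdot \frac{1}{4} - 5\right)} = \frac{1}{\left(-6\right) \left(3 \cdot \frac{1}{24} - 5\right)} = \frac{1}{\left(-6\right) \left(\frac{1}{8} - 5\right)} = \frac{1}{\left(-6\right) \left(- \frac{39}{8}\right)} = \frac{1}{\frac{117}{4}} = \frac{4}{117}$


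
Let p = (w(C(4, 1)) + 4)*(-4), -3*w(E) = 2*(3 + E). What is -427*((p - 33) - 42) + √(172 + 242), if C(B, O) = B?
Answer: 92659/3 + 3*√46 ≈ 30907.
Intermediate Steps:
w(E) = -2 - 2*E/3 (w(E) = -2*(3 + E)/3 = -(6 + 2*E)/3 = -2 - 2*E/3)
p = 8/3 (p = ((-2 - ⅔*4) + 4)*(-4) = ((-2 - 8/3) + 4)*(-4) = (-14/3 + 4)*(-4) = -⅔*(-4) = 8/3 ≈ 2.6667)
-427*((p - 33) - 42) + √(172 + 242) = -427*((8/3 - 33) - 42) + √(172 + 242) = -427*(-91/3 - 42) + √414 = -427*(-217/3) + 3*√46 = 92659/3 + 3*√46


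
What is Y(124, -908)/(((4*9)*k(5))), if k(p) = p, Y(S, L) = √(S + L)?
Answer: 7*I/45 ≈ 0.15556*I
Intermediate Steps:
Y(S, L) = √(L + S)
Y(124, -908)/(((4*9)*k(5))) = √(-908 + 124)/(((4*9)*5)) = √(-784)/((36*5)) = (28*I)/180 = (28*I)*(1/180) = 7*I/45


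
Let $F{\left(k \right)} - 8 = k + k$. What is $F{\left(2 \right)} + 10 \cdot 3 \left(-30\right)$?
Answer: $-888$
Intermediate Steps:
$F{\left(k \right)} = 8 + 2 k$ ($F{\left(k \right)} = 8 + \left(k + k\right) = 8 + 2 k$)
$F{\left(2 \right)} + 10 \cdot 3 \left(-30\right) = \left(8 + 2 \cdot 2\right) + 10 \cdot 3 \left(-30\right) = \left(8 + 4\right) + 30 \left(-30\right) = 12 - 900 = -888$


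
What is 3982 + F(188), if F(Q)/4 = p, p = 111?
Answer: 4426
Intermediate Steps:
F(Q) = 444 (F(Q) = 4*111 = 444)
3982 + F(188) = 3982 + 444 = 4426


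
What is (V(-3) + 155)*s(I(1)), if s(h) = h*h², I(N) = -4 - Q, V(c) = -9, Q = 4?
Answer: -74752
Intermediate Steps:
I(N) = -8 (I(N) = -4 - 1*4 = -4 - 4 = -8)
s(h) = h³
(V(-3) + 155)*s(I(1)) = (-9 + 155)*(-8)³ = 146*(-512) = -74752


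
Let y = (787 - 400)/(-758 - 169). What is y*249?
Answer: -10707/103 ≈ -103.95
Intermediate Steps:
y = -43/103 (y = 387/(-927) = 387*(-1/927) = -43/103 ≈ -0.41748)
y*249 = -43/103*249 = -10707/103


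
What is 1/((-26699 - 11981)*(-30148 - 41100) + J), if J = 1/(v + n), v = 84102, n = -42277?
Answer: 41825/115264373168001 ≈ 3.6286e-10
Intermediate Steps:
J = 1/41825 (J = 1/(84102 - 42277) = 1/41825 ≈ 2.3909e-5)
1/((-26699 - 11981)*(-30148 - 41100) + J) = 1/((-26699 - 11981)*(-30148 - 41100) + 1/41825) = 1/(-38680*(-71248) + 1/41825) = 1/(2755872640 + 1/41825) = 1/(115264373168001/41825) = 41825/115264373168001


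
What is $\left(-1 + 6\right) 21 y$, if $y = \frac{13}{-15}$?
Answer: $-91$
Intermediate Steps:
$y = - \frac{13}{15}$ ($y = 13 \left(- \frac{1}{15}\right) = - \frac{13}{15} \approx -0.86667$)
$\left(-1 + 6\right) 21 y = \left(-1 + 6\right) 21 \left(- \frac{13}{15}\right) = 5 \cdot 21 \left(- \frac{13}{15}\right) = 105 \left(- \frac{13}{15}\right) = -91$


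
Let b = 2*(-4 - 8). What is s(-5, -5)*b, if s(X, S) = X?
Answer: 120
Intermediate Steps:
b = -24 (b = 2*(-12) = -24)
s(-5, -5)*b = -5*(-24) = 120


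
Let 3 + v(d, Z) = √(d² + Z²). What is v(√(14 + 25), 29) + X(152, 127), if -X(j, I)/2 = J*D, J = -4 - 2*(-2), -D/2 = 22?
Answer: -3 + 4*√55 ≈ 26.665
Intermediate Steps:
D = -44 (D = -2*22 = -44)
J = 0 (J = -4 + 4 = 0)
X(j, I) = 0 (X(j, I) = -0*(-44) = -2*0 = 0)
v(d, Z) = -3 + √(Z² + d²) (v(d, Z) = -3 + √(d² + Z²) = -3 + √(Z² + d²))
v(√(14 + 25), 29) + X(152, 127) = (-3 + √(29² + (√(14 + 25))²)) + 0 = (-3 + √(841 + (√39)²)) + 0 = (-3 + √(841 + 39)) + 0 = (-3 + √880) + 0 = (-3 + 4*√55) + 0 = -3 + 4*√55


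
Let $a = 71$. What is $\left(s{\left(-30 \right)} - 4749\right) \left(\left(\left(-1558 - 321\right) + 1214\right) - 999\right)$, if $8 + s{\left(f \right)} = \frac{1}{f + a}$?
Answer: $\frac{324539904}{41} \approx 7.9156 \cdot 10^{6}$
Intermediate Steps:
$s{\left(f \right)} = -8 + \frac{1}{71 + f}$ ($s{\left(f \right)} = -8 + \frac{1}{f + 71} = -8 + \frac{1}{71 + f}$)
$\left(s{\left(-30 \right)} - 4749\right) \left(\left(\left(-1558 - 321\right) + 1214\right) - 999\right) = \left(\frac{-567 - -240}{71 - 30} - 4749\right) \left(\left(\left(-1558 - 321\right) + 1214\right) - 999\right) = \left(\frac{-567 + 240}{41} - 4749\right) \left(\left(-1879 + 1214\right) - 999\right) = \left(\frac{1}{41} \left(-327\right) - 4749\right) \left(-665 - 999\right) = \left(- \frac{327}{41} - 4749\right) \left(-1664\right) = \left(- \frac{195036}{41}\right) \left(-1664\right) = \frac{324539904}{41}$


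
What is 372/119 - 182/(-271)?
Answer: 122470/32249 ≈ 3.7976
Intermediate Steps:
372/119 - 182/(-271) = 372*(1/119) - 182*(-1/271) = 372/119 + 182/271 = 122470/32249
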